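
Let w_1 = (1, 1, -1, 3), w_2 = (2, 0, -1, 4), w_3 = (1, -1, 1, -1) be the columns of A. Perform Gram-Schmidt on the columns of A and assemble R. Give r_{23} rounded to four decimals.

w_1 = (1, 1, -1, 3); ‖w_1‖ = 3.4641, so e_1 = (0.2887, 0.2887, -0.2887, 0.8660).
e_1·w_2 = 0.2887·2 + 0.2887·0 + (-0.2887)·(-1) + 0.8660·4 = 4.3301.
u_2 = w_2 − 4.3301·e_1 = (0.7500, -1.2500, 0.2500, 0.2500).
‖u_2‖ = 1.5000, so e_2 = (0.5000, -0.8333, 0.1667, 0.1667).
r_{23} = e_2·w_3 = 1.3333.

r_{23} = 1.3333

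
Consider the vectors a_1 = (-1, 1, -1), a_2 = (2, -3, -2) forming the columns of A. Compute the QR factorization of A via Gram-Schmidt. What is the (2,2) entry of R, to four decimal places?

r_{22} = 3.7417

a_1 = (-1, 1, -1); ‖a_1‖ = 1.7321, so q_1 = (-0.5774, 0.5774, -0.5774).
q_1·a_2 = (-0.5774)·2 + 0.5774·(-3) + (-0.5774)·(-2) = -1.7321.
u_2 = a_2 + 1.7321·q_1 = (1.0000, -2.0000, -3.0000).
r_{22} = ‖u_2‖ = 3.7417.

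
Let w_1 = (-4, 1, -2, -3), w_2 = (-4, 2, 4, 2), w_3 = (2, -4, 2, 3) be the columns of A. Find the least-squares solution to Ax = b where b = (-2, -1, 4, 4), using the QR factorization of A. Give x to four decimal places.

w_1 = (-4, 1, -2, -3); ‖w_1‖ = 5.4772, so q_1 = (-0.7303, 0.1826, -0.3651, -0.5477).
q_1·w_2 = (-0.7303)·(-4) + 0.1826·2 + (-0.3651)·4 + (-0.5477)·2 = 0.7303.
u_2 = w_2 − 0.7303·q_1 = (-3.4667, 1.8667, 4.2667, 2.4000).
‖u_2‖ = 6.2823, so q_2 = (-0.5518, 0.2971, 0.6792, 0.3820).
q_1·w_3 = (-0.7303)·2 + 0.1826·(-4) + (-0.3651)·2 + (-0.5477)·3 = -4.5644; q_2·w_3 = (-0.5518)·2 + 0.2971·(-4) + 0.6792·2 + 0.3820·3 = 0.2122.
u_3 = w_3 + 4.5644·q_1 − 0.2122·q_2 = (-1.2162, -3.2297, 0.1892, 0.4189).
‖u_3‖ = 3.4816, so q_3 = (-0.3493, -0.9277, 0.0543, 0.1203).
Qᵀb = (-2.3735, 5.0513, 2.3250).
Back-substitute: x_3 = 2.3250/3.4816 = 0.6678.
x_2 = (5.0513 − 0.2122·0.6678)/6.2823 = 0.7815.
x_1 = (-2.3735 − 0.7303·0.7815 + 4.5644·0.6678)/5.4772 = 0.0190.

x = (0.0190, 0.7815, 0.6678)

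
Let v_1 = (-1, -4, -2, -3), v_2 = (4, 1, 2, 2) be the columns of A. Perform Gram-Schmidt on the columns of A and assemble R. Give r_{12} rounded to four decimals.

r_{12} = -3.2863

v_1 = (-1, -4, -2, -3); ‖v_1‖ = 5.4772, so e_1 = (-0.1826, -0.7303, -0.3651, -0.5477).
r_{12} = e_1·v_2 = -3.2863.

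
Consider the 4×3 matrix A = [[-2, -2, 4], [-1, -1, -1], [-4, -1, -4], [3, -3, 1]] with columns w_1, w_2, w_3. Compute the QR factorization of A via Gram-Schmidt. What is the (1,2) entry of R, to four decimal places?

w_1 = (-2, -1, -4, 3); ‖w_1‖ = 5.4772, so e_1 = (-0.3651, -0.1826, -0.7303, 0.5477).
r_{12} = e_1·w_2 = 0.0000.

r_{12} = 0.0000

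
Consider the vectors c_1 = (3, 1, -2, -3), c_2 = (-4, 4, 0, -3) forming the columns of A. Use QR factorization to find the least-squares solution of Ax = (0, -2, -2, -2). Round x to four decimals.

c_1 = (3, 1, -2, -3); ‖c_1‖ = 4.7958, so q_1 = (0.6255, 0.2085, -0.4170, -0.6255).
q_1·c_2 = 0.6255·(-4) + 0.2085·4 + (-0.4170)·0 + (-0.6255)·(-3) = 0.2085.
u_2 = c_2 − 0.2085·q_1 = (-4.1304, 3.9565, 0.0870, -2.8696).
‖u_2‖ = 6.3997, so q_2 = (-0.6454, 0.6182, 0.0136, -0.4484).
Qᵀb = (1.6681, -0.3669).
Back-substitute: x_2 = -0.3669/6.3997 = -0.0573.
x_1 = (1.6681 − 0.2085·(-0.0573))/4.7958 = 0.3503.

x = (0.3503, -0.0573)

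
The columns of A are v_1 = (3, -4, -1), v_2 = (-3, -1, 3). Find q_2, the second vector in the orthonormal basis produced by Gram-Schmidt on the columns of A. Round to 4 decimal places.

q_2 = (-0.5107, -0.5485, 0.6620)

v_1 = (3, -4, -1); ‖v_1‖ = 5.0990, so q_1 = (0.5883, -0.7845, -0.1961).
q_1·v_2 = 0.5883·(-3) + (-0.7845)·(-1) + (-0.1961)·3 = -1.5689.
u_2 = v_2 + 1.5689·q_1 = (-2.0769, -2.2308, 2.6923).
‖u_2‖ = 4.0668, so q_2 = (-0.5107, -0.5485, 0.6620).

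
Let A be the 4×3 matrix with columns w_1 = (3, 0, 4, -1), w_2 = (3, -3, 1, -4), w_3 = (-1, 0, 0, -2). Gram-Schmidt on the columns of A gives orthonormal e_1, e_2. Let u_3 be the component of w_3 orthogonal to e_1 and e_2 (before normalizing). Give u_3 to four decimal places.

w_1 = (3, 0, 4, -1); ‖w_1‖ = 5.0990, so e_1 = (0.5883, 0.0000, 0.7845, -0.1961).
e_1·w_2 = 0.5883·3 + 0.0000·(-3) + 0.7845·1 + (-0.1961)·(-4) = 3.3340.
u_2 = w_2 − 3.3340·e_1 = (1.0385, -3.0000, -1.6154, -3.3462).
‖u_2‖ = 4.8872, so e_2 = (0.2125, -0.6138, -0.3305, -0.6847).
e_1·w_3 = 0.5883·(-1) + 0.0000·0 + 0.7845·0 + (-0.1961)·(-2) = -0.1961; e_2·w_3 = 0.2125·(-1) + (-0.6138)·0 + (-0.3305)·0 + (-0.6847)·(-2) = 1.1569.
u_3 = w_3 + 0.1961·e_1 − 1.1569·e_2 = (-1.1304, 0.7101, 0.5362, -1.2464).

u_3 = (-1.1304, 0.7101, 0.5362, -1.2464)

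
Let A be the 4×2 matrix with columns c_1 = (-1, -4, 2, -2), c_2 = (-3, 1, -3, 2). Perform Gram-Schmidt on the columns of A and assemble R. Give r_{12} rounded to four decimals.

r_{12} = -2.2000

c_1 = (-1, -4, 2, -2); ‖c_1‖ = 5.0000, so q_1 = (-0.2000, -0.8000, 0.4000, -0.4000).
r_{12} = q_1·c_2 = -2.2000.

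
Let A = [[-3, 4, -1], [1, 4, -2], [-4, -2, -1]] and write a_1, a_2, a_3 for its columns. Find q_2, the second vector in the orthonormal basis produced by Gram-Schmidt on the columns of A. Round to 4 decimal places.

a_1 = (-3, 1, -4); ‖a_1‖ = 5.0990, so q_1 = (-0.5883, 0.1961, -0.7845).
q_1·a_2 = (-0.5883)·4 + 0.1961·4 + (-0.7845)·(-2) = 0.0000.
u_2 = a_2 + 0.0000·q_1 = (4.0000, 4.0000, -2.0000).
‖u_2‖ = 6.0000, so q_2 = (0.6667, 0.6667, -0.3333).

q_2 = (0.6667, 0.6667, -0.3333)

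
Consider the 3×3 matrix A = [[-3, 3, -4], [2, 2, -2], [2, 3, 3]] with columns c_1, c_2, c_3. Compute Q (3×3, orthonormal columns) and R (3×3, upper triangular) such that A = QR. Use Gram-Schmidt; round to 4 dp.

Q = [[-0.7276, 0.6781, -0.1036], [0.4851, 0.4019, -0.7767], [0.4851, 0.6153, 0.6213]], R = [[4.1231, 0.2425, 3.3955], [0.0000, 4.6841, -1.6702], [0.0000, 0.0000, 3.8316]]

c_1 = (-3, 2, 2); ‖c_1‖ = 4.1231, so e_1 = (-0.7276, 0.4851, 0.4851).
e_1·c_2 = (-0.7276)·3 + 0.4851·2 + 0.4851·3 = 0.2425.
u_2 = c_2 − 0.2425·e_1 = (3.1765, 1.8824, 2.8824).
‖u_2‖ = 4.6841, so e_2 = (0.6781, 0.4019, 0.6153).
e_1·c_3 = (-0.7276)·(-4) + 0.4851·(-2) + 0.4851·3 = 3.3955; e_2·c_3 = 0.6781·(-4) + 0.4019·(-2) + 0.6153·3 = -1.6702.
u_3 = c_3 − 3.3955·e_1 + 1.6702·e_2 = (-0.3968, -2.9759, 2.3807).
‖u_3‖ = 3.8316, so e_3 = (-0.1036, -0.7767, 0.6213).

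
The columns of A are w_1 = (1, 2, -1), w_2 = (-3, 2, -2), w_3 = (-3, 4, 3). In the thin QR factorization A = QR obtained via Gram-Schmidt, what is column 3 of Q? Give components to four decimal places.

w_1 = (1, 2, -1); ‖w_1‖ = 2.4495, so q_1 = (0.4082, 0.8165, -0.4082).
q_1·w_2 = 0.4082·(-3) + 0.8165·2 + (-0.4082)·(-2) = 1.2247.
u_2 = w_2 − 1.2247·q_1 = (-3.5000, 1.0000, -1.5000).
‖u_2‖ = 3.9370, so q_2 = (-0.8890, 0.2540, -0.3810).
q_1·w_3 = 0.4082·(-3) + 0.8165·4 + (-0.4082)·3 = 0.8165; q_2·w_3 = (-0.8890)·(-3) + 0.2540·4 + (-0.3810)·3 = 2.5400.
u_3 = w_3 − 0.8165·q_1 − 2.5400·q_2 = (-1.0753, 2.6882, 4.3011).
‖u_3‖ = 5.1848, so q_3 = (-0.2074, 0.5185, 0.8296).

q_3 = (-0.2074, 0.5185, 0.8296)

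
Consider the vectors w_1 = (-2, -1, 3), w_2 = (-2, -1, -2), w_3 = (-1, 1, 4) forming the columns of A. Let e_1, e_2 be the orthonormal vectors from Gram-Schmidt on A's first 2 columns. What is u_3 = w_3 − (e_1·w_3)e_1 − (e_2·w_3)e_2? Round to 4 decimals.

u_3 = (-0.6000, 1.2000, 0.0000)

w_1 = (-2, -1, 3); ‖w_1‖ = 3.7417, so e_1 = (-0.5345, -0.2673, 0.8018).
e_1·w_2 = (-0.5345)·(-2) + (-0.2673)·(-1) + 0.8018·(-2) = -0.2673.
u_2 = w_2 + 0.2673·e_1 = (-2.1429, -1.0714, -1.7857).
‖u_2‖ = 2.9881, so e_2 = (-0.7171, -0.3586, -0.5976).
e_1·w_3 = (-0.5345)·(-1) + (-0.2673)·1 + 0.8018·4 = 3.4744; e_2·w_3 = (-0.7171)·(-1) + (-0.3586)·1 + (-0.5976)·4 = -2.0319.
u_3 = w_3 − 3.4744·e_1 + 2.0319·e_2 = (-0.6000, 1.2000, 0.0000).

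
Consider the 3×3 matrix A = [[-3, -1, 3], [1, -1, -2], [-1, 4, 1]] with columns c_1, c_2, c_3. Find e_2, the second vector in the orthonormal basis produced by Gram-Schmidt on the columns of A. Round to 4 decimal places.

e_2 = (-0.3680, -0.1948, 0.9092)

e_1 = c_1/‖c_1‖ = (-3, 1, -1)/3.3166 = (-0.9045, 0.3015, -0.3015).
r_{12} = e_1·c_2 = -0.6030.
u_2 = c_2 + 0.6030·e_1 = (-1.5455, -0.8182, 3.8182).
‖u_2‖ = 4.1996, so e_2 = (-0.3680, -0.1948, 0.9092).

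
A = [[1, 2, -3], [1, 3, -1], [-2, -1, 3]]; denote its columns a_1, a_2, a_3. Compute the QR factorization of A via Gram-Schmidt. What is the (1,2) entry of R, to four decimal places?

r_{12} = 2.8577

a_1 = (1, 1, -2); ‖a_1‖ = 2.4495, so q_1 = (0.4082, 0.4082, -0.8165).
r_{12} = q_1·a_2 = 2.8577.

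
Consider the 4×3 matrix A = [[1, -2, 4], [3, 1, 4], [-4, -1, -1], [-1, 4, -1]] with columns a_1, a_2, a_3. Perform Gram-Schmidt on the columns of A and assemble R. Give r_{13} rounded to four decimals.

r_{13} = 4.0415

e_1 = a_1/‖a_1‖ = (1, 3, -4, -1)/5.1962 = (0.1925, 0.5774, -0.7698, -0.1925).
r_{13} = e_1·a_3 = 4.0415.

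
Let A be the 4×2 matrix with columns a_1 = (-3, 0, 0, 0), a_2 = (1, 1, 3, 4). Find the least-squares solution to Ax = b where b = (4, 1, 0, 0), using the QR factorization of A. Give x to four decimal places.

a_1 = (-3, 0, 0, 0); ‖a_1‖ = 3.0000, so q_1 = (-1.0000, 0.0000, 0.0000, 0.0000).
q_1·a_2 = (-1.0000)·1 + 0.0000·1 + 0.0000·3 + 0.0000·4 = -1.0000.
u_2 = a_2 + 1.0000·q_1 = (0.0000, 1.0000, 3.0000, 4.0000).
‖u_2‖ = 5.0990, so q_2 = (0.0000, 0.1961, 0.5883, 0.7845).
Qᵀb = (-4.0000, 0.1961).
Back-substitute: x_2 = 0.1961/5.0990 = 0.0385.
x_1 = (-4.0000 + 1.0000·0.0385)/3.0000 = -1.3205.

x = (-1.3205, 0.0385)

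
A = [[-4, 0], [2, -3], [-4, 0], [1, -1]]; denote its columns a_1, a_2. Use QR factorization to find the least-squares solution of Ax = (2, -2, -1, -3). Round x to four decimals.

x = (-0.1464, 0.7975)

e_1 = a_1/‖a_1‖ = (-4, 2, -4, 1)/6.0828 = (-0.6576, 0.3288, -0.6576, 0.1644).
r_{12} = e_1·a_2 = -1.1508.
u_2 = a_2 + 1.1508·e_1 = (-0.7568, -2.6216, -0.7568, -0.8108).
‖u_2‖ = 2.9454, so e_2 = (-0.2569, -0.8901, -0.2569, -0.2753).
Qᵀb = (-1.8084, 2.3490).
Back-substitute: x_2 = 2.3490/2.9454 = 0.7975.
x_1 = (-1.8084 + 1.1508·0.7975)/6.0828 = -0.1464.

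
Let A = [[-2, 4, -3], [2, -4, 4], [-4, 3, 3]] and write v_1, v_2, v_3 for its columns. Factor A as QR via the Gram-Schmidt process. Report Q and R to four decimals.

q_1 = v_1/‖v_1‖ = (-2, 2, -4)/4.8990 = (-0.4082, 0.4082, -0.8165).
r_{12} = q_1·v_2 = -5.7155.
u_2 = v_2 + 5.7155·q_1 = (1.6667, -1.6667, -1.6667).
‖u_2‖ = 2.8868, so q_2 = (0.5774, -0.5774, -0.5774).
r_{13} = q_1·v_3 = 0.4082; r_{23} = q_2·v_3 = -5.7735.
u_3 = v_3 − 0.4082·q_1 + 5.7735·q_2 = (0.5000, 0.5000, 0.0000).
‖u_3‖ = 0.7071, so q_3 = (0.7071, 0.7071, 0.0000).

Q = [[-0.4082, 0.5774, 0.7071], [0.4082, -0.5774, 0.7071], [-0.8165, -0.5774, 0.0000]], R = [[4.8990, -5.7155, 0.4082], [0.0000, 2.8868, -5.7735], [0.0000, 0.0000, 0.7071]]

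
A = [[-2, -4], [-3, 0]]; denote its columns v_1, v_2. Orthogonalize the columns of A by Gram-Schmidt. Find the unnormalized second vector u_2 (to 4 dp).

u_2 = (-2.7692, 1.8462)

v_1 = (-2, -3); ‖v_1‖ = 3.6056, so e_1 = (-0.5547, -0.8321).
e_1·v_2 = (-0.5547)·(-4) + (-0.8321)·0 = 2.2188.
u_2 = v_2 − 2.2188·e_1 = (-2.7692, 1.8462).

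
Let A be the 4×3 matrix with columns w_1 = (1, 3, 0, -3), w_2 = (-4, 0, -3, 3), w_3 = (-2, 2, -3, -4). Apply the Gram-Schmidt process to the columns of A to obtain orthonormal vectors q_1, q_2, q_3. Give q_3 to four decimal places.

q_3 = (-0.2401, -0.5971, -0.3570, -0.6771)

q_1 = w_1/‖w_1‖ = (1, 3, 0, -3)/4.3589 = (0.2294, 0.6882, 0.0000, -0.6882).
r_{12} = q_1·w_2 = -2.9824.
u_2 = w_2 + 2.9824·q_1 = (-3.3158, 2.0526, -3.0000, 0.9474).
‖u_2‖ = 5.0105, so q_2 = (-0.6618, 0.4097, -0.5987, 0.1891).
r_{13} = q_1·w_3 = 3.6707; r_{23} = q_2·w_3 = 3.1828.
u_3 = w_3 − 3.6707·q_1 − 3.1828·q_2 = (-0.7358, -1.8302, -1.0943, -2.0755).
‖u_3‖ = 3.0653, so q_3 = (-0.2401, -0.5971, -0.3570, -0.6771).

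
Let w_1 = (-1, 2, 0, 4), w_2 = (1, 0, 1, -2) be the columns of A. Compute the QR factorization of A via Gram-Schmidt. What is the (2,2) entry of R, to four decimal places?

r_{22} = 1.4639

w_1 = (-1, 2, 0, 4); ‖w_1‖ = 4.5826, so q_1 = (-0.2182, 0.4364, 0.0000, 0.8729).
q_1·w_2 = (-0.2182)·1 + 0.4364·0 + 0.0000·1 + 0.8729·(-2) = -1.9640.
u_2 = w_2 + 1.9640·q_1 = (0.5714, 0.8571, 1.0000, -0.2857).
r_{22} = ‖u_2‖ = 1.4639.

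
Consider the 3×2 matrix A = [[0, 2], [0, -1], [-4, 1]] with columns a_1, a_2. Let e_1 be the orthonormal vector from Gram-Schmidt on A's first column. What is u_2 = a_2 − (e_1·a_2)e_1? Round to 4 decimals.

u_2 = (2.0000, -1.0000, 0.0000)

a_1 = (0, 0, -4); ‖a_1‖ = 4.0000, so e_1 = (0.0000, 0.0000, -1.0000).
e_1·a_2 = 0.0000·2 + 0.0000·(-1) + (-1.0000)·1 = -1.0000.
u_2 = a_2 + 1.0000·e_1 = (2.0000, -1.0000, 0.0000).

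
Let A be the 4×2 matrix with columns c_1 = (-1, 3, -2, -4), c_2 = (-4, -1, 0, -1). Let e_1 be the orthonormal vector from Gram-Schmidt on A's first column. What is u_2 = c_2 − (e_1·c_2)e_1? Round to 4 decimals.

e_1 = c_1/‖c_1‖ = (-1, 3, -2, -4)/5.4772 = (-0.1826, 0.5477, -0.3651, -0.7303).
r_{12} = e_1·c_2 = 0.9129.
u_2 = c_2 − 0.9129·e_1 = (-3.8333, -1.5000, 0.3333, -0.3333).

u_2 = (-3.8333, -1.5000, 0.3333, -0.3333)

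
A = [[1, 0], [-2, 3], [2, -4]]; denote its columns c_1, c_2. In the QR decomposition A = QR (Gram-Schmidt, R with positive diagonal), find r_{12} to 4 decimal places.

r_{12} = -4.6667

c_1 = (1, -2, 2); ‖c_1‖ = 3.0000, so q_1 = (0.3333, -0.6667, 0.6667).
r_{12} = q_1·c_2 = -4.6667.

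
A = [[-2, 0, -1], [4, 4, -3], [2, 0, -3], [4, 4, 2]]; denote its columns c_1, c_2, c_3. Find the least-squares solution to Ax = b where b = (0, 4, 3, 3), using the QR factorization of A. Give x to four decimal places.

x = (0.5427, 0.2805, -0.4146)

c_1 = (-2, 4, 2, 4); ‖c_1‖ = 6.3246, so e_1 = (-0.3162, 0.6325, 0.3162, 0.6325).
e_1·c_2 = (-0.3162)·0 + 0.6325·4 + 0.3162·0 + 0.6325·4 = 5.0596.
u_2 = c_2 − 5.0596·e_1 = (1.6000, 0.8000, -1.6000, 0.8000).
‖u_2‖ = 2.5298, so e_2 = (0.6325, 0.3162, -0.6325, 0.3162).
e_1·c_3 = (-0.3162)·(-1) + 0.6325·(-3) + 0.3162·(-3) + 0.6325·2 = -1.2649; e_2·c_3 = 0.6325·(-1) + 0.3162·(-3) + (-0.6325)·(-3) + 0.3162·2 = 0.9487.
u_3 = c_3 + 1.2649·e_1 − 0.9487·e_2 = (-2.0000, -2.5000, -2.0000, 2.5000).
‖u_3‖ = 4.5277, so e_3 = (-0.4417, -0.5522, -0.4417, 0.5522).
Qᵀb = (5.3759, 0.3162, -1.8773).
Back-substitute: x_3 = -1.8773/4.5277 = -0.4146.
x_2 = (0.3162 − 0.9487·(-0.4146))/2.5298 = 0.2805.
x_1 = (5.3759 − 5.0596·0.2805 + 1.2649·(-0.4146))/6.3246 = 0.5427.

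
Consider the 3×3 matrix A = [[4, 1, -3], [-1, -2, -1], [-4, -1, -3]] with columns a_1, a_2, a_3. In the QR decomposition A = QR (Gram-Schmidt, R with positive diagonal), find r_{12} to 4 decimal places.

r_{12} = 1.7408

e_1 = a_1/‖a_1‖ = (4, -1, -4)/5.7446 = (0.6963, -0.1741, -0.6963).
r_{12} = e_1·a_2 = 1.7408.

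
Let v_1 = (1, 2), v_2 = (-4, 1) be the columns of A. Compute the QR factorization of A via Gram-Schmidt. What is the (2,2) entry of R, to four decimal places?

v_1 = (1, 2); ‖v_1‖ = 2.2361, so q_1 = (0.4472, 0.8944).
q_1·v_2 = 0.4472·(-4) + 0.8944·1 = -0.8944.
u_2 = v_2 + 0.8944·q_1 = (-3.6000, 1.8000).
r_{22} = ‖u_2‖ = 4.0249.

r_{22} = 4.0249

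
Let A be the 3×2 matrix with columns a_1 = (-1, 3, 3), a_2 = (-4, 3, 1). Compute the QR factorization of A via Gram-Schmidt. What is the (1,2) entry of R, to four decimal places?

r_{12} = 3.6707

e_1 = a_1/‖a_1‖ = (-1, 3, 3)/4.3589 = (-0.2294, 0.6882, 0.6882).
r_{12} = e_1·a_2 = 3.6707.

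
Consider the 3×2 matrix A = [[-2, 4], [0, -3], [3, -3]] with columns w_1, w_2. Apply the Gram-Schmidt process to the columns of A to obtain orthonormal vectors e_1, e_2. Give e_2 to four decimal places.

e_1 = w_1/‖w_1‖ = (-2, 0, 3)/3.6056 = (-0.5547, 0.0000, 0.8321).
r_{12} = e_1·w_2 = -4.7150.
u_2 = w_2 + 4.7150·e_1 = (1.3846, -3.0000, 0.9231).
‖u_2‖ = 3.4306, so e_2 = (0.4036, -0.8745, 0.2691).

e_2 = (0.4036, -0.8745, 0.2691)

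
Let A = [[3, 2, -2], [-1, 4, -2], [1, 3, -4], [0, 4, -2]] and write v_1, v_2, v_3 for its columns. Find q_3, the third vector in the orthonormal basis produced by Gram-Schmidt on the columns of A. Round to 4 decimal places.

q_3 = (0.3300, 0.1255, -0.8645, 0.3579)

v_1 = (3, -1, 1, 0); ‖v_1‖ = 3.3166, so q_1 = (0.9045, -0.3015, 0.3015, 0.0000).
q_1·v_2 = 0.9045·2 + (-0.3015)·4 + 0.3015·3 + 0.0000·4 = 1.5076.
u_2 = v_2 − 1.5076·q_1 = (0.6364, 4.4545, 2.5455, 4.0000).
‖u_2‖ = 6.5366, so q_2 = (0.0974, 0.6815, 0.3894, 0.6119).
q_1·v_3 = 0.9045·(-2) + (-0.3015)·(-2) + 0.3015·(-4) + 0.0000·(-2) = -2.4121; q_2·v_3 = 0.0974·(-2) + 0.6815·(-2) + 0.3894·(-4) + 0.6119·(-2) = -4.3392.
u_3 = v_3 + 2.4121·q_1 + 4.3392·q_2 = (0.6043, 0.2298, -1.5830, 0.6553).
‖u_3‖ = 1.8312, so q_3 = (0.3300, 0.1255, -0.8645, 0.3579).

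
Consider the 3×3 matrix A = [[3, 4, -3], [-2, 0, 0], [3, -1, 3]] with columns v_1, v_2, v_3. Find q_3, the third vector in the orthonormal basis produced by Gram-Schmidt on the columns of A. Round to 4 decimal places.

v_1 = (3, -2, 3); ‖v_1‖ = 4.6904, so q_1 = (0.6396, -0.4264, 0.6396).
q_1·v_2 = 0.6396·4 + (-0.4264)·0 + 0.6396·(-1) = 1.9188.
u_2 = v_2 − 1.9188·q_1 = (2.7727, 0.8182, -2.2273).
‖u_2‖ = 3.6494, so q_2 = (0.7598, 0.2242, -0.6103).
q_1·v_3 = 0.6396·(-3) + (-0.4264)·0 + 0.6396·3 = 0.0000; q_2·v_3 = 0.7598·(-3) + 0.2242·0 + (-0.6103)·3 = -4.1103.
u_3 = v_3 + 0.0000·q_1 + 4.1103·q_2 = (0.1229, 0.9215, 0.4915).
‖u_3‖ = 1.0516, so q_3 = (0.1168, 0.8763, 0.4674).

q_3 = (0.1168, 0.8763, 0.4674)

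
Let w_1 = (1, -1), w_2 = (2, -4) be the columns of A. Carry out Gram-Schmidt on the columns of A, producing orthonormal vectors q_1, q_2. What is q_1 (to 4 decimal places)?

q_1 = (0.7071, -0.7071)

q_1 = w_1/‖w_1‖ = (1, -1)/1.4142 = (0.7071, -0.7071).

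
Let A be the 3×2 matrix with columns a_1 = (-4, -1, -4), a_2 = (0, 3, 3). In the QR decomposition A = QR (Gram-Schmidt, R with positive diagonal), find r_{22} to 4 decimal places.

a_1 = (-4, -1, -4); ‖a_1‖ = 5.7446, so q_1 = (-0.6963, -0.1741, -0.6963).
q_1·a_2 = (-0.6963)·0 + (-0.1741)·3 + (-0.6963)·3 = -2.6112.
u_2 = a_2 + 2.6112·q_1 = (-1.8182, 2.5455, 1.1818).
r_{22} = ‖u_2‖ = 3.3439.

r_{22} = 3.3439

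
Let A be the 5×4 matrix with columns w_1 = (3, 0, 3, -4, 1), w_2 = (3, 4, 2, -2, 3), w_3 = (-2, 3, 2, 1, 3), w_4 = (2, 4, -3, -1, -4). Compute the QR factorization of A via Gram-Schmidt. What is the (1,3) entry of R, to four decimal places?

w_1 = (3, 0, 3, -4, 1); ‖w_1‖ = 5.9161, so q_1 = (0.5071, 0.0000, 0.5071, -0.6761, 0.1690).
r_{13} = q_1·w_3 = -0.1690.

r_{13} = -0.1690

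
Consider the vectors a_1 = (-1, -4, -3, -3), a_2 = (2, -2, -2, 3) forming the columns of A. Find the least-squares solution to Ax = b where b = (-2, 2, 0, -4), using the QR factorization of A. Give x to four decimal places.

x = (0.2562, -0.9890)

q_1 = a_1/‖a_1‖ = (-1, -4, -3, -3)/5.9161 = (-0.1690, -0.6761, -0.5071, -0.5071).
r_{12} = q_1·a_2 = 0.5071.
u_2 = a_2 − 0.5071·q_1 = (2.0857, -1.6571, -1.7429, 3.2571).
‖u_2‖ = 4.5544, so q_2 = (0.4580, -0.3639, -0.3827, 0.7152).
Qᵀb = (1.0142, -4.5042).
Back-substitute: x_2 = -4.5042/4.5544 = -0.9890.
x_1 = (1.0142 − 0.5071·(-0.9890))/5.9161 = 0.2562.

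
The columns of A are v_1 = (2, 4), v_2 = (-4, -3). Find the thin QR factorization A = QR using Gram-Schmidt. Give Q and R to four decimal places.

v_1 = (2, 4); ‖v_1‖ = 4.4721, so e_1 = (0.4472, 0.8944).
e_1·v_2 = 0.4472·(-4) + 0.8944·(-3) = -4.4721.
u_2 = v_2 + 4.4721·e_1 = (-2.0000, 1.0000).
‖u_2‖ = 2.2361, so e_2 = (-0.8944, 0.4472).

Q = [[0.4472, -0.8944], [0.8944, 0.4472]], R = [[4.4721, -4.4721], [0.0000, 2.2361]]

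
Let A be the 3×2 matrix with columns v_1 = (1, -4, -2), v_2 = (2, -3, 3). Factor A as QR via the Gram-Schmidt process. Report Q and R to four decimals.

Q = [[0.2182, 0.3719], [-0.8729, -0.3391], [-0.4364, 0.8641]], R = [[4.5826, 1.7457], [0.0000, 4.3534]]

v_1 = (1, -4, -2); ‖v_1‖ = 4.5826, so q_1 = (0.2182, -0.8729, -0.4364).
q_1·v_2 = 0.2182·2 + (-0.8729)·(-3) + (-0.4364)·3 = 1.7457.
u_2 = v_2 − 1.7457·q_1 = (1.6190, -1.4762, 3.7619).
‖u_2‖ = 4.3534, so q_2 = (0.3719, -0.3391, 0.8641).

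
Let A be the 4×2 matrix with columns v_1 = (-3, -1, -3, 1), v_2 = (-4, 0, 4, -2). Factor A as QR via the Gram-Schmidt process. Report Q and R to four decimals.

Q = [[-0.6708, -0.7187], [-0.2236, -0.0167], [-0.6708, 0.6184], [0.2236, -0.3175]], R = [[4.4721, -0.4472], [0.0000, 5.9833]]

v_1 = (-3, -1, -3, 1); ‖v_1‖ = 4.4721, so e_1 = (-0.6708, -0.2236, -0.6708, 0.2236).
e_1·v_2 = (-0.6708)·(-4) + (-0.2236)·0 + (-0.6708)·4 + 0.2236·(-2) = -0.4472.
u_2 = v_2 + 0.4472·e_1 = (-4.3000, -0.1000, 3.7000, -1.9000).
‖u_2‖ = 5.9833, so e_2 = (-0.7187, -0.0167, 0.6184, -0.3175).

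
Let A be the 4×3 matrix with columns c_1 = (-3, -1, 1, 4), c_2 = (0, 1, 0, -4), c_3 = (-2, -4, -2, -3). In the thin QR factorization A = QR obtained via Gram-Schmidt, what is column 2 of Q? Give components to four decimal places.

e_1 = c_1/‖c_1‖ = (-3, -1, 1, 4)/5.1962 = (-0.5774, -0.1925, 0.1925, 0.7698).
r_{12} = e_1·c_2 = -3.2717.
u_2 = c_2 + 3.2717·e_1 = (-1.8889, 0.3704, 0.6296, -1.4815).
‖u_2‖ = 2.5092, so e_2 = (-0.7528, 0.1476, 0.2509, -0.5904).

e_2 = (-0.7528, 0.1476, 0.2509, -0.5904)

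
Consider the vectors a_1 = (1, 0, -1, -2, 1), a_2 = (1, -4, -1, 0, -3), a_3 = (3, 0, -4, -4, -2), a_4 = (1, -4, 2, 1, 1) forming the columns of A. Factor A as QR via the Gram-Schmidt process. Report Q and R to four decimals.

q_1 = a_1/‖a_1‖ = (1, 0, -1, -2, 1)/2.6458 = (0.3780, 0.0000, -0.3780, -0.7559, 0.3780).
r_{12} = q_1·a_2 = -0.3780.
u_2 = a_2 + 0.3780·q_1 = (1.1429, -4.0000, -1.1429, -0.2857, -2.8571).
‖u_2‖ = 5.1824, so q_2 = (0.2205, -0.7718, -0.2205, -0.0551, -0.5513).
r_{13} = q_1·a_3 = 4.9135; r_{23} = q_2·a_3 = 2.8669.
u_3 = a_3 − 4.9135·q_1 − 2.8669·q_2 = (0.5106, 2.2128, -1.5106, -0.1277, -2.2766).
‖u_3‖ = 3.5550, so q_3 = (0.1436, 0.6224, -0.4249, -0.0359, -0.6404).
r_{14} = q_1·a_4 = -0.7559; r_{24} = q_2·a_4 = 2.2604; r_{34} = q_3·a_4 = -3.8722.
u_4 = a_4 + 0.7559·q_1 − 2.2604·q_2 + 3.8722·q_3 = (1.3434, 0.1549, 0.5673, 0.4141, 0.0522).
‖u_4‖ = 1.5248, so q_4 = (0.8811, 0.1016, 0.3721, 0.2716, 0.0342).

Q = [[0.3780, 0.2205, 0.1436, 0.8811], [0.0000, -0.7718, 0.6224, 0.1016], [-0.3780, -0.2205, -0.4249, 0.3721], [-0.7559, -0.0551, -0.0359, 0.2716], [0.3780, -0.5513, -0.6404, 0.0342]], R = [[2.6458, -0.3780, 4.9135, -0.7559], [0.0000, 5.1824, 2.8669, 2.2604], [0.0000, 0.0000, 3.5550, -3.8722], [0.0000, 0.0000, 0.0000, 1.5248]]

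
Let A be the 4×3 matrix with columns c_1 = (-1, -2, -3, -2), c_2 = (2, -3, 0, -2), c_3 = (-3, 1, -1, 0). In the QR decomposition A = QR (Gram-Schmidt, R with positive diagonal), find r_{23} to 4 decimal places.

q_1 = c_1/‖c_1‖ = (-1, -2, -3, -2)/4.2426 = (-0.2357, -0.4714, -0.7071, -0.4714).
r_{12} = q_1·c_2 = 1.8856.
u_2 = c_2 − 1.8856·q_1 = (2.4444, -2.1111, 1.3333, -1.1111).
‖u_2‖ = 3.6667, so q_2 = (0.6667, -0.5758, 0.3636, -0.3030).
r_{23} = q_2·c_3 = -2.9394.

r_{23} = -2.9394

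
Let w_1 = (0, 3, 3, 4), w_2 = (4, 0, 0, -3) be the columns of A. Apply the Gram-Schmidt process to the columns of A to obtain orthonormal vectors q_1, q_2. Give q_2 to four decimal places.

q_2 = (0.8778, 0.2324, 0.2324, -0.3485)

q_1 = w_1/‖w_1‖ = (0, 3, 3, 4)/5.8310 = (0.0000, 0.5145, 0.5145, 0.6860).
r_{12} = q_1·w_2 = -2.0580.
u_2 = w_2 + 2.0580·q_1 = (4.0000, 1.0588, 1.0588, -1.5882).
‖u_2‖ = 4.5568, so q_2 = (0.8778, 0.2324, 0.2324, -0.3485).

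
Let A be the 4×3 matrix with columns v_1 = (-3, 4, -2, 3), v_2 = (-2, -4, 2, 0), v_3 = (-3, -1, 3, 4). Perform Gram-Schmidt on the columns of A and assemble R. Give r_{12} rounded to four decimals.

r_{12} = -2.2711

v_1 = (-3, 4, -2, 3); ‖v_1‖ = 6.1644, so q_1 = (-0.4867, 0.6489, -0.3244, 0.4867).
r_{12} = q_1·v_2 = -2.2711.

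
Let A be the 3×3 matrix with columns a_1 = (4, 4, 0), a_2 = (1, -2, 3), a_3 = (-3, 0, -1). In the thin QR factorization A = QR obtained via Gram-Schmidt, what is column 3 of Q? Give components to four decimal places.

e_1 = a_1/‖a_1‖ = (4, 4, 0)/5.6569 = (0.7071, 0.7071, 0.0000).
r_{12} = e_1·a_2 = -0.7071.
u_2 = a_2 + 0.7071·e_1 = (1.5000, -1.5000, 3.0000).
‖u_2‖ = 3.6742, so e_2 = (0.4082, -0.4082, 0.8165).
r_{13} = e_1·a_3 = -2.1213; r_{23} = e_2·a_3 = -2.0412.
u_3 = a_3 + 2.1213·e_1 + 2.0412·e_2 = (-0.6667, 0.6667, 0.6667).
‖u_3‖ = 1.1547, so e_3 = (-0.5774, 0.5774, 0.5774).

e_3 = (-0.5774, 0.5774, 0.5774)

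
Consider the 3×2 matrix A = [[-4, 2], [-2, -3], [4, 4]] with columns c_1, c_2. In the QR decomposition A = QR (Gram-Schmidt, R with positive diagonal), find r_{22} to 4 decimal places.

r_{22} = 4.8534

c_1 = (-4, -2, 4); ‖c_1‖ = 6.0000, so q_1 = (-0.6667, -0.3333, 0.6667).
q_1·c_2 = (-0.6667)·2 + (-0.3333)·(-3) + 0.6667·4 = 2.3333.
u_2 = c_2 − 2.3333·q_1 = (3.5556, -2.2222, 2.4444).
r_{22} = ‖u_2‖ = 4.8534.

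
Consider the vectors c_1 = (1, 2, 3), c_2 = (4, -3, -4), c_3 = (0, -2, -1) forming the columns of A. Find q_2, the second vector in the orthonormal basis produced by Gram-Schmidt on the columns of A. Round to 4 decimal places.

q_2 = (0.9623, -0.1925, -0.1925)

q_1 = c_1/‖c_1‖ = (1, 2, 3)/3.7417 = (0.2673, 0.5345, 0.8018).
r_{12} = q_1·c_2 = -3.7417.
u_2 = c_2 + 3.7417·q_1 = (5.0000, -1.0000, -1.0000).
‖u_2‖ = 5.1962, so q_2 = (0.9623, -0.1925, -0.1925).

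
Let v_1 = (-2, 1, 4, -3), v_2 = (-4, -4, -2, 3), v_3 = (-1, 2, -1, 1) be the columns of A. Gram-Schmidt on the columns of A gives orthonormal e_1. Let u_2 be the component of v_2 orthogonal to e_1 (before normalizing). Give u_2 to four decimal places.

e_1 = v_1/‖v_1‖ = (-2, 1, 4, -3)/5.4772 = (-0.3651, 0.1826, 0.7303, -0.5477).
r_{12} = e_1·v_2 = -2.3735.
u_2 = v_2 + 2.3735·e_1 = (-4.8667, -3.5667, -0.2667, 1.7000).

u_2 = (-4.8667, -3.5667, -0.2667, 1.7000)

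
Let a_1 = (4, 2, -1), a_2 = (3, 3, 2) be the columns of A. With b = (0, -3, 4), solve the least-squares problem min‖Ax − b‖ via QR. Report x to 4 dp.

x = (-0.9903, 0.6748)

a_1 = (4, 2, -1); ‖a_1‖ = 4.5826, so q_1 = (0.8729, 0.4364, -0.2182).
q_1·a_2 = 0.8729·3 + 0.4364·3 + (-0.2182)·2 = 3.4915.
u_2 = a_2 − 3.4915·q_1 = (-0.0476, 1.4762, 2.7619).
‖u_2‖ = 3.1320, so q_2 = (-0.0152, 0.4713, 0.8818).
Qᵀb = (-2.1822, 2.1134).
Back-substitute: x_2 = 2.1134/3.1320 = 0.6748.
x_1 = (-2.1822 − 3.4915·0.6748)/4.5826 = -0.9903.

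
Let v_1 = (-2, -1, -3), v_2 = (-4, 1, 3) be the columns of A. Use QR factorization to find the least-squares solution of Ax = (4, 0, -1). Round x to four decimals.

v_1 = (-2, -1, -3); ‖v_1‖ = 3.7417, so e_1 = (-0.5345, -0.2673, -0.8018).
e_1·v_2 = (-0.5345)·(-4) + (-0.2673)·1 + (-0.8018)·3 = -0.5345.
u_2 = v_2 + 0.5345·e_1 = (-4.2857, 0.8571, 2.5714).
‖u_2‖ = 5.0709, so e_2 = (-0.8452, 0.1690, 0.5071).
Qᵀb = (-1.3363, -3.8877).
Back-substitute: x_2 = -3.8877/5.0709 = -0.7667.
x_1 = (-1.3363 + 0.5345·(-0.7667))/3.7417 = -0.4667.

x = (-0.4667, -0.7667)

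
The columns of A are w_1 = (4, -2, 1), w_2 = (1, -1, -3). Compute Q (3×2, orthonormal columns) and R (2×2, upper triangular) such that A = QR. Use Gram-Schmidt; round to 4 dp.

Q = [[0.8729, 0.1318], [-0.4364, -0.2197], [0.2182, -0.9666]], R = [[4.5826, 0.6547], [0.0000, 3.2514]]

w_1 = (4, -2, 1); ‖w_1‖ = 4.5826, so q_1 = (0.8729, -0.4364, 0.2182).
q_1·w_2 = 0.8729·1 + (-0.4364)·(-1) + 0.2182·(-3) = 0.6547.
u_2 = w_2 − 0.6547·q_1 = (0.4286, -0.7143, -3.1429).
‖u_2‖ = 3.2514, so q_2 = (0.1318, -0.2197, -0.9666).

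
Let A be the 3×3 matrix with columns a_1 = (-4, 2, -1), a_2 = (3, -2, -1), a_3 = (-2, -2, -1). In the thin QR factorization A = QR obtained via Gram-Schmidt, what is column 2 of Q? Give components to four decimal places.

a_1 = (-4, 2, -1); ‖a_1‖ = 4.5826, so e_1 = (-0.8729, 0.4364, -0.2182).
e_1·a_2 = (-0.8729)·3 + 0.4364·(-2) + (-0.2182)·(-1) = -3.2733.
u_2 = a_2 + 3.2733·e_1 = (0.1429, -0.5714, -1.7143).
‖u_2‖ = 1.8127, so e_2 = (0.0788, -0.3152, -0.9457).

e_2 = (0.0788, -0.3152, -0.9457)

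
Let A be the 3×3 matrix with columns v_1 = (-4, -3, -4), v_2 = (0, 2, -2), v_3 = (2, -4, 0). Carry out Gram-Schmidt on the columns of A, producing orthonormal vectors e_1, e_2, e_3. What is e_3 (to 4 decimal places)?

v_1 = (-4, -3, -4); ‖v_1‖ = 6.4031, so e_1 = (-0.6247, -0.4685, -0.6247).
e_1·v_2 = (-0.6247)·0 + (-0.4685)·2 + (-0.6247)·(-2) = 0.3123.
u_2 = v_2 − 0.3123·e_1 = (0.1951, 2.1463, -1.8049).
‖u_2‖ = 2.8111, so e_2 = (0.0694, 0.7635, -0.6420).
e_1·v_3 = (-0.6247)·2 + (-0.4685)·(-4) + (-0.6247)·0 = 0.6247; e_2·v_3 = 0.0694·2 + 0.7635·(-4) + (-0.6420)·0 = -2.9152.
u_3 = v_3 − 0.6247·e_1 + 2.9152·e_2 = (2.5926, -1.4815, -1.4815).
‖u_3‖ = 3.3333, so e_3 = (0.7778, -0.4444, -0.4444).

e_3 = (0.7778, -0.4444, -0.4444)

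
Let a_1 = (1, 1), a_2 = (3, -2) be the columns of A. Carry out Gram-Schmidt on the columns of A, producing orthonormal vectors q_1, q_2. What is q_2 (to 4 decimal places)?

q_2 = (0.7071, -0.7071)

a_1 = (1, 1); ‖a_1‖ = 1.4142, so q_1 = (0.7071, 0.7071).
q_1·a_2 = 0.7071·3 + 0.7071·(-2) = 0.7071.
u_2 = a_2 − 0.7071·q_1 = (2.5000, -2.5000).
‖u_2‖ = 3.5355, so q_2 = (0.7071, -0.7071).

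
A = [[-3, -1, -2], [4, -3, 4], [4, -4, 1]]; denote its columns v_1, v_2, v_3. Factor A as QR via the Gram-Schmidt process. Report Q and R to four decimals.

v_1 = (-3, 4, 4); ‖v_1‖ = 6.4031, so q_1 = (-0.4685, 0.6247, 0.6247).
q_1·v_2 = (-0.4685)·(-1) + 0.6247·(-3) + 0.6247·(-4) = -3.9043.
u_2 = v_2 + 3.9043·q_1 = (-2.8293, -0.5610, -1.5610).
‖u_2‖ = 3.2796, so q_2 = (-0.8627, -0.1710, -0.4760).
q_1·v_3 = (-0.4685)·(-2) + 0.6247·4 + 0.6247·1 = 4.0605; q_2·v_3 = (-0.8627)·(-2) + (-0.1710)·4 + (-0.4760)·1 = 0.5652.
u_3 = v_3 − 4.0605·q_1 − 0.5652·q_2 = (0.3900, 1.5601, -1.2676).
‖u_3‖ = 2.0476, so q_3 = (0.1905, 0.7619, -0.6190).

Q = [[-0.4685, -0.8627, 0.1905], [0.6247, -0.1710, 0.7619], [0.6247, -0.4760, -0.6190]], R = [[6.4031, -3.9043, 4.0605], [0.0000, 3.2796, 0.5652], [0.0000, 0.0000, 2.0476]]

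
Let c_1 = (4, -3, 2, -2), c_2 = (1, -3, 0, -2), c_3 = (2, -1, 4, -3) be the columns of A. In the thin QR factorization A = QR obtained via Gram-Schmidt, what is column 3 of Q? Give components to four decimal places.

e_3 = (-0.4376, 0.2332, 0.6564, -0.5685)

c_1 = (4, -3, 2, -2); ‖c_1‖ = 5.7446, so e_1 = (0.6963, -0.5222, 0.3482, -0.3482).
e_1·c_2 = 0.6963·1 + (-0.5222)·(-3) + 0.3482·0 + (-0.3482)·(-2) = 2.9593.
u_2 = c_2 − 2.9593·e_1 = (-1.0606, -1.4545, -1.0303, -0.9697).
‖u_2‖ = 2.2896, so e_2 = (-0.4632, -0.6353, -0.4500, -0.4235).
e_1·c_3 = 0.6963·2 + (-0.5222)·(-1) + 0.3482·4 + (-0.3482)·(-3) = 4.3519; e_2·c_3 = (-0.4632)·2 + (-0.6353)·(-1) + (-0.4500)·4 + (-0.4235)·(-3) = -0.8206.
u_3 = c_3 − 4.3519·e_1 + 0.8206·e_2 = (-1.4104, 0.7514, 2.1156, -1.8324).
‖u_3‖ = 3.2229, so e_3 = (-0.4376, 0.2332, 0.6564, -0.5685).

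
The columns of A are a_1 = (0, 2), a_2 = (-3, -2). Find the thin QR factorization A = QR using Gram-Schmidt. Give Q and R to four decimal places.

q_1 = a_1/‖a_1‖ = (0, 2)/2.0000 = (0.0000, 1.0000).
r_{12} = q_1·a_2 = -2.0000.
u_2 = a_2 + 2.0000·q_1 = (-3.0000, 0.0000).
‖u_2‖ = 3.0000, so q_2 = (-1.0000, 0.0000).

Q = [[0.0000, -1.0000], [1.0000, 0.0000]], R = [[2.0000, -2.0000], [0.0000, 3.0000]]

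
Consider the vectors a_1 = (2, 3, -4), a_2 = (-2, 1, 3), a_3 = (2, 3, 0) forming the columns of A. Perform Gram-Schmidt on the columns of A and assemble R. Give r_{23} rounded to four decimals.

a_1 = (2, 3, -4); ‖a_1‖ = 5.3852, so q_1 = (0.3714, 0.5571, -0.7428).
q_1·a_2 = 0.3714·(-2) + 0.5571·1 + (-0.7428)·3 = -2.4140.
u_2 = a_2 + 2.4140·q_1 = (-1.1034, 2.3448, 1.2069).
‖u_2‖ = 2.8587, so q_2 = (-0.3860, 0.8202, 0.4222).
r_{23} = q_2·a_3 = 1.6887.

r_{23} = 1.6887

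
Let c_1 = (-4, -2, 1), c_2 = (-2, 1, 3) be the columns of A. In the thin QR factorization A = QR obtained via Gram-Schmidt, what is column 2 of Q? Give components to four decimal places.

c_1 = (-4, -2, 1); ‖c_1‖ = 4.5826, so q_1 = (-0.8729, -0.4364, 0.2182).
q_1·c_2 = (-0.8729)·(-2) + (-0.4364)·1 + 0.2182·3 = 1.9640.
u_2 = c_2 − 1.9640·q_1 = (-0.2857, 1.8571, 2.5714).
‖u_2‖ = 3.1848, so q_2 = (-0.0897, 0.5831, 0.8074).

q_2 = (-0.0897, 0.5831, 0.8074)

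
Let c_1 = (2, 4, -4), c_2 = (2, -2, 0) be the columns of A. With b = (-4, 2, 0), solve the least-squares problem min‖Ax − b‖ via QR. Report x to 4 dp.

c_1 = (2, 4, -4); ‖c_1‖ = 6.0000, so q_1 = (0.3333, 0.6667, -0.6667).
q_1·c_2 = 0.3333·2 + 0.6667·(-2) + (-0.6667)·0 = -0.6667.
u_2 = c_2 + 0.6667·q_1 = (2.2222, -1.5556, -0.4444).
‖u_2‖ = 2.7487, so q_2 = (0.8085, -0.5659, -0.1617).
Qᵀb = (0.0000, -4.3656).
Back-substitute: x_2 = -4.3656/2.7487 = -1.5882.
x_1 = (0.0000 + 0.6667·(-1.5882))/6.0000 = -0.1765.

x = (-0.1765, -1.5882)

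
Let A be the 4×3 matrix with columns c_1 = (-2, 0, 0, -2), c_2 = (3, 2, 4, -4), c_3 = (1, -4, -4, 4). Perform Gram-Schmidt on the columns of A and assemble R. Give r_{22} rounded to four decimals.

q_1 = c_1/‖c_1‖ = (-2, 0, 0, -2)/2.8284 = (-0.7071, 0.0000, 0.0000, -0.7071).
r_{12} = q_1·c_2 = 0.7071.
u_2 = c_2 − 0.7071·q_1 = (3.5000, 2.0000, 4.0000, -3.5000).
r_{22} = ‖u_2‖ = 6.6708.

r_{22} = 6.6708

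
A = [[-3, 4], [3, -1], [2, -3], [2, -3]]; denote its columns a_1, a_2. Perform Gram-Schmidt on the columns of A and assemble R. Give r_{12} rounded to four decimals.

a_1 = (-3, 3, 2, 2); ‖a_1‖ = 5.0990, so q_1 = (-0.5883, 0.5883, 0.3922, 0.3922).
r_{12} = q_1·a_2 = -5.2951.

r_{12} = -5.2951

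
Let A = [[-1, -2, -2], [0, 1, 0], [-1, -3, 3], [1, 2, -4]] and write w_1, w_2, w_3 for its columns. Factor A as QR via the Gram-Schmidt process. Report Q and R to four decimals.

Q = [[-0.5774, 0.2582, -0.7680], [0.0000, 0.7746, 0.1807], [-0.5774, -0.5164, 0.1807], [0.5774, -0.2582, -0.5873]], R = [[1.7321, 4.0415, -2.8868], [0.0000, 1.2910, -1.0328], [0.0000, 0.0000, 4.4272]]

q_1 = w_1/‖w_1‖ = (-1, 0, -1, 1)/1.7321 = (-0.5774, 0.0000, -0.5774, 0.5774).
r_{12} = q_1·w_2 = 4.0415.
u_2 = w_2 − 4.0415·q_1 = (0.3333, 1.0000, -0.6667, -0.3333).
‖u_2‖ = 1.2910, so q_2 = (0.2582, 0.7746, -0.5164, -0.2582).
r_{13} = q_1·w_3 = -2.8868; r_{23} = q_2·w_3 = -1.0328.
u_3 = w_3 + 2.8868·q_1 + 1.0328·q_2 = (-3.4000, 0.8000, 0.8000, -2.6000).
‖u_3‖ = 4.4272, so q_3 = (-0.7680, 0.1807, 0.1807, -0.5873).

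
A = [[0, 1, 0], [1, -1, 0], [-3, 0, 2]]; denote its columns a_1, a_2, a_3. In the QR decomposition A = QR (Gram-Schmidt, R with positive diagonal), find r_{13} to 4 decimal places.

a_1 = (0, 1, -3); ‖a_1‖ = 3.1623, so q_1 = (0.0000, 0.3162, -0.9487).
r_{13} = q_1·a_3 = -1.8974.

r_{13} = -1.8974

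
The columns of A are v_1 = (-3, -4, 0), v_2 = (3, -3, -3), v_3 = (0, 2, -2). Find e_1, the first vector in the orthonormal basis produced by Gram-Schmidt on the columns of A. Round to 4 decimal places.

v_1 = (-3, -4, 0); ‖v_1‖ = 5.0000, so e_1 = (-0.6000, -0.8000, 0.0000).

e_1 = (-0.6000, -0.8000, 0.0000)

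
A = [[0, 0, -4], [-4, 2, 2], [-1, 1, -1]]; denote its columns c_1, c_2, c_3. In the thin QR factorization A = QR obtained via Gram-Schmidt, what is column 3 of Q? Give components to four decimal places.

q_3 = (-1.0000, 0.0000, 0.0000)

c_1 = (0, -4, -1); ‖c_1‖ = 4.1231, so q_1 = (0.0000, -0.9701, -0.2425).
q_1·c_2 = 0.0000·0 + (-0.9701)·2 + (-0.2425)·1 = -2.1828.
u_2 = c_2 + 2.1828·q_1 = (0.0000, -0.1176, 0.4706).
‖u_2‖ = 0.4851, so q_2 = (0.0000, -0.2425, 0.9701).
q_1·c_3 = 0.0000·(-4) + (-0.9701)·2 + (-0.2425)·(-1) = -1.6977; q_2·c_3 = 0.0000·(-4) + (-0.2425)·2 + 0.9701·(-1) = -1.4552.
u_3 = c_3 + 1.6977·q_1 + 1.4552·q_2 = (-4.0000, 0.0000, 0.0000).
‖u_3‖ = 4.0000, so q_3 = (-1.0000, 0.0000, 0.0000).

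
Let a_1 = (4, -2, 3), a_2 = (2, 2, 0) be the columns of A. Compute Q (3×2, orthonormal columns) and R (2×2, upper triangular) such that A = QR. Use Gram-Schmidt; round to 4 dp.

a_1 = (4, -2, 3); ‖a_1‖ = 5.3852, so q_1 = (0.7428, -0.3714, 0.5571).
q_1·a_2 = 0.7428·2 + (-0.3714)·2 + 0.5571·0 = 0.7428.
u_2 = a_2 − 0.7428·q_1 = (1.4483, 2.2759, -0.4138).
‖u_2‖ = 2.7292, so q_2 = (0.5307, 0.8339, -0.1516).

Q = [[0.7428, 0.5307], [-0.3714, 0.8339], [0.5571, -0.1516]], R = [[5.3852, 0.7428], [0.0000, 2.7292]]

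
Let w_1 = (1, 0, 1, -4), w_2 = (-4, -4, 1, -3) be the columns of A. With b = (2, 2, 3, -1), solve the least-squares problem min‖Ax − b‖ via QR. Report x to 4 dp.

w_1 = (1, 0, 1, -4); ‖w_1‖ = 4.2426, so e_1 = (0.2357, 0.0000, 0.2357, -0.9428).
e_1·w_2 = 0.2357·(-4) + 0.0000·(-4) + 0.2357·1 + (-0.9428)·(-3) = 2.1213.
u_2 = w_2 − 2.1213·e_1 = (-4.5000, -4.0000, 0.5000, -1.0000).
‖u_2‖ = 6.1237, so e_2 = (-0.7348, -0.6532, 0.0816, -0.1633).
Qᵀb = (2.1213, -2.3678).
Back-substitute: x_2 = -2.3678/6.1237 = -0.3867.
x_1 = (2.1213 − 2.1213·(-0.3867))/4.2426 = 0.6933.

x = (0.6933, -0.3867)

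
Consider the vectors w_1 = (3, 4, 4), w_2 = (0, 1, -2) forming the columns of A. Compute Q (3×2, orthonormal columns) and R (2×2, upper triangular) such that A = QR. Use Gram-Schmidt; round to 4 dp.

w_1 = (3, 4, 4); ‖w_1‖ = 6.4031, so q_1 = (0.4685, 0.6247, 0.6247).
q_1·w_2 = 0.4685·0 + 0.6247·1 + 0.6247·(-2) = -0.6247.
u_2 = w_2 + 0.6247·q_1 = (0.2927, 1.3902, -1.6098).
‖u_2‖ = 2.1470, so q_2 = (0.1363, 0.6475, -0.7498).

Q = [[0.4685, 0.1363], [0.6247, 0.6475], [0.6247, -0.7498]], R = [[6.4031, -0.6247], [0.0000, 2.1470]]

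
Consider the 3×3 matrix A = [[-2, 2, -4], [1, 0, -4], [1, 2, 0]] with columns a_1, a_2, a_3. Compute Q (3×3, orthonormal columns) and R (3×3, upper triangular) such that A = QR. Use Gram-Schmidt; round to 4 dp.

Q = [[-0.8165, 0.4924, -0.3015], [0.4082, 0.1231, -0.9045], [0.4082, 0.8616, 0.3015]], R = [[2.4495, -0.8165, 1.6330], [0.0000, 2.7080, -2.4618], [0.0000, 0.0000, 4.8242]]

e_1 = a_1/‖a_1‖ = (-2, 1, 1)/2.4495 = (-0.8165, 0.4082, 0.4082).
r_{12} = e_1·a_2 = -0.8165.
u_2 = a_2 + 0.8165·e_1 = (1.3333, 0.3333, 2.3333).
‖u_2‖ = 2.7080, so e_2 = (0.4924, 0.1231, 0.8616).
r_{13} = e_1·a_3 = 1.6330; r_{23} = e_2·a_3 = -2.4618.
u_3 = a_3 − 1.6330·e_1 + 2.4618·e_2 = (-1.4545, -4.3636, 1.4545).
‖u_3‖ = 4.8242, so e_3 = (-0.3015, -0.9045, 0.3015).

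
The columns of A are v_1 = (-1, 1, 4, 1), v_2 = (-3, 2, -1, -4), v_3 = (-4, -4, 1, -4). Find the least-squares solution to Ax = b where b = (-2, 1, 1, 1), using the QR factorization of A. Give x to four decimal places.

x = (0.4487, 0.1749, -0.0474)

v_1 = (-1, 1, 4, 1); ‖v_1‖ = 4.3589, so q_1 = (-0.2294, 0.2294, 0.9177, 0.2294).
q_1·v_2 = (-0.2294)·(-3) + 0.2294·2 + 0.9177·(-1) + 0.2294·(-4) = -0.6882.
u_2 = v_2 + 0.6882·q_1 = (-3.1579, 2.1579, -0.3684, -3.8421).
‖u_2‖ = 5.4338, so q_2 = (-0.5812, 0.3971, -0.0678, -0.7071).
q_1·v_3 = (-0.2294)·(-4) + 0.2294·(-4) + 0.9177·1 + 0.2294·(-4) = 0.0000; q_2·v_3 = (-0.5812)·(-4) + 0.3971·(-4) + (-0.0678)·1 + (-0.7071)·(-4) = 3.4966.
u_3 = v_3 + 0.0000·q_1 − 3.4966·q_2 = (-1.9679, -5.3886, 1.2371, -1.5276).
‖u_3‖ = 6.0641, so q_3 = (-0.3245, -0.8886, 0.2040, -0.2519).
Qᵀb = (1.8353, 0.7846, -0.2875).
Back-substitute: x_3 = -0.2875/6.0641 = -0.0474.
x_2 = (0.7846 − 3.4966·(-0.0474))/5.4338 = 0.1749.
x_1 = (1.8353 + 0.6882·0.1749 + 0.0000·(-0.0474))/4.3589 = 0.4487.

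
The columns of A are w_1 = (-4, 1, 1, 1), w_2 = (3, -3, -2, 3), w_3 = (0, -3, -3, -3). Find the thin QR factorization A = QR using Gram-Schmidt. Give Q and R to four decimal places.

Q = [[-0.9177, 0.0116, -0.3972], [0.2294, -0.4976, -0.5445], [0.2294, -0.2777, -0.5381], [0.2294, 0.8216, -0.5061]], R = [[4.3589, -3.2118, -2.0647], [0.0000, 4.5480, -0.1389], [0.0000, 0.0000, 4.7663]]

w_1 = (-4, 1, 1, 1); ‖w_1‖ = 4.3589, so q_1 = (-0.9177, 0.2294, 0.2294, 0.2294).
q_1·w_2 = (-0.9177)·3 + 0.2294·(-3) + 0.2294·(-2) + 0.2294·3 = -3.2118.
u_2 = w_2 + 3.2118·q_1 = (0.0526, -2.2632, -1.2632, 3.7368).
‖u_2‖ = 4.5480, so q_2 = (0.0116, -0.4976, -0.2777, 0.8216).
q_1·w_3 = (-0.9177)·0 + 0.2294·(-3) + 0.2294·(-3) + 0.2294·(-3) = -2.0647; q_2·w_3 = 0.0116·0 + (-0.4976)·(-3) + (-0.2777)·(-3) + 0.8216·(-3) = -0.1389.
u_3 = w_3 + 2.0647·q_1 + 0.1389·q_2 = (-1.8931, -2.5954, -2.5649, -2.4122).
‖u_3‖ = 4.7663, so q_3 = (-0.3972, -0.5445, -0.5381, -0.5061).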